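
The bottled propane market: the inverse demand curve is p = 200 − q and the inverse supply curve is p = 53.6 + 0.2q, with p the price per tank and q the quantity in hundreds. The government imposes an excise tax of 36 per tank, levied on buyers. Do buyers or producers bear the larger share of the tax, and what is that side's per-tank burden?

Buyers bear the larger share: 30 per tank.

Rewrite in direct form: qd = 200 − p and qs = 5p − 268.
Without the tax, 200 − p = 5p − 268 gives 6p = 468, so p* = 78 and q* = 122.
With the tax collected from buyers, demand (in seller-price terms) shifts: qd = 200 − (p + 36).
Solving gives q = 92 with buyers paying 108 and producers receiving 72 (the 36 wedge).
Per-tank burden: buyers 30, producers 6.
Buyers take the larger share because demand is less price-elastic here (demand slope 1 vs supply slope 5).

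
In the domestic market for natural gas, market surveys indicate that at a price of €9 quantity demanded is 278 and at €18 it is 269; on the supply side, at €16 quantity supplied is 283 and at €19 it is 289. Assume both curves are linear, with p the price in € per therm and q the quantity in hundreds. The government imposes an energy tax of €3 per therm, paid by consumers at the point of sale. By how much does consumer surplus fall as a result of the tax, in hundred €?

Demand slope: (269 − 278)/(18 − 9) = -1, so qd = 287 − p.
Supply slope: (289 − 283)/(19 − 16) = 2, so qs = 2p + 251.
Before the tax: set 287 − p = 2p + 251 → p* = €12, q* = 275.
With the tax collected from consumers, demand (in seller-price terms) shifts: qd = 287 − (p + 3).
New equilibrium: consumers pay €14, suppliers receive €11, q = 273. (Wedge: pb − ps = 3.)
ΔCS is the trapezoid between Q = 273 and Q = 275 of height €2: ½ · (275 + 273) · 2 = €548.

Consumer surplus falls by €548 hundred.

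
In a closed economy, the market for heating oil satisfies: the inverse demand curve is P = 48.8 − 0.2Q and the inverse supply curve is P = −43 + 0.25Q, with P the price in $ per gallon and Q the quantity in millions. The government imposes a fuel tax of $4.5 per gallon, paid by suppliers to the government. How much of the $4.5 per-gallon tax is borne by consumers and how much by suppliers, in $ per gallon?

Consumers bear $2 per gallon; suppliers bear $2.5 per gallon.

Rewrite in direct form: Qd = 244 − 5P and Qs = 4P + 172.
Before the tax: set 244 − 5P = 4P + 172 → P* = $8, Q* = 204.
With the tax collected from suppliers, supply shifts: Qs = 4(P − 4.5) + 172.
New equilibrium: consumers pay $10, suppliers receive $5.5, Q = 194. (Wedge: Pb − Ps = 4.5.)
Burden on consumers: $2; on suppliers: $2.5. (They sum to $4.5.)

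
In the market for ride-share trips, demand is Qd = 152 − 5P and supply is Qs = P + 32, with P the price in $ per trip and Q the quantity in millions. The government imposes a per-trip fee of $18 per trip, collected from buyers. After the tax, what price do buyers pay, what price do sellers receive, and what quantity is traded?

Buyers pay $23; sellers receive $5; quantity = 37.

Without the tax, 152 − 5P = P + 32 gives 6P = 120, so P* = $20 and Q* = 52.
With the tax collected from buyers, demand (in seller-price terms) shifts: Qd = 152 − 5(P + 18).
New equilibrium: buyers pay $23, sellers receive $5, Q = 37. (Wedge: Pb − Ps = 18.)
The less price-elastic side of the market bears the larger share of a per-unit tax.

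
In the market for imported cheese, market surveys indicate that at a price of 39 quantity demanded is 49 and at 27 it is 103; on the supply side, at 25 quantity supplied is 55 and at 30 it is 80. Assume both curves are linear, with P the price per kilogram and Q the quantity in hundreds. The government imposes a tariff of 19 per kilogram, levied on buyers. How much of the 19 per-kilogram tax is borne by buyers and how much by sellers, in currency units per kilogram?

Demand slope: (103 − 49)/(27 − 39) = -4.5, so Qd = 224.5 − 4.5P.
Supply slope: (80 − 55)/(30 − 25) = 5, so Qs = 5P − 70.
Without the tax, 224.5 − 4.5P = 5P − 70 gives 9.5P = 294.5, so P* = 31 and Q* = 85.
With the tax collected from buyers, demand (in seller-price terms) shifts: Qd = 224.5 − 4.5(P + 19).
Solving gives Q = 40 with buyers paying 41 and sellers receiving 22 (the 19 wedge).
Burden on buyers: 10; on sellers: 9. (They sum to 19.)
The less price-elastic side of the market bears the larger share of a per-unit tax.

Buyers bear 10 per kilogram; sellers bear 9 per kilogram.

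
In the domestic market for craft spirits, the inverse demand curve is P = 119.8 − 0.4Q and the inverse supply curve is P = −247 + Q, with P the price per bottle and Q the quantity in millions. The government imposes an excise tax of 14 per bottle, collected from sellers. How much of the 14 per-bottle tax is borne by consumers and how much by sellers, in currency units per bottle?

Inverting to Q(P) form: Qd = 299.5 − 2.5P; Qs = P + 247.
Without the tax, 299.5 − 2.5P = P + 247 gives 3.5P = 52.5, so P* = 15 and Q* = 262.
With the tax collected from sellers, supply shifts: Qs = (P − 14) + 247.
New equilibrium: consumers pay 19, sellers receive 5, Q = 252. (Wedge: Pb − Ps = 14.)
Burden on consumers: 4; on sellers: 10. (They sum to 14.)
The less price-elastic side of the market bears the larger share of a per-unit tax.

Consumers bear 4 per bottle; sellers bear 10 per bottle.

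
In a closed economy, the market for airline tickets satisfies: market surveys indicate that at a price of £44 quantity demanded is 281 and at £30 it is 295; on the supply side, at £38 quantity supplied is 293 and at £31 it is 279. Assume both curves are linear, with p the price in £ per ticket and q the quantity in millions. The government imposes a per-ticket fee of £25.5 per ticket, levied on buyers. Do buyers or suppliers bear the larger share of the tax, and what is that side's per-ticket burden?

Demand slope: (295 − 281)/(30 − 44) = -1, so qd = 325 − p.
Supply slope: (279 − 293)/(31 − 38) = 2, so qs = 2p + 217.
Without the tax, 325 − p = 2p + 217 gives 3p = 108, so p* = £36 and q* = 289.
With the tax collected from buyers, demand (in seller-price terms) shifts: qd = 325 − (p + 25.5).
New equilibrium: buyers pay £53, suppliers receive £27.5, q = 272. (Wedge: pb − ps = 25.5.)
Per-ticket burden: buyers £17, suppliers £8.5.
Buyers take the larger share because demand is less price-elastic here (demand slope 1 vs supply slope 2).
The less price-elastic side of the market bears the larger share of a per-unit tax.

Buyers bear the larger share: £17 per ticket.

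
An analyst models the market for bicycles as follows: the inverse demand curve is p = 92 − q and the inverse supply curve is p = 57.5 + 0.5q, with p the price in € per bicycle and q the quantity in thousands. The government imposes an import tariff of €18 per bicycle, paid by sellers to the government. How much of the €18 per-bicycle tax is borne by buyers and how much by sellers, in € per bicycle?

Rewrite in direct form: qd = 92 − p and qs = 2p − 115.
Without the tax, 92 − p = 2p − 115 gives 3p = 207, so p* = €69 and q* = 23.
With the tax collected from sellers, supply shifts: qs = 2(p − 18) − 115.
New equilibrium: buyers pay €81, sellers receive €63, q = 11. (Wedge: pb − ps = 18.)
Burden on buyers: €12; on sellers: €6. (They sum to €18.)
The less price-elastic side of the market bears the larger share of a per-unit tax.

Buyers bear €12 per bicycle; sellers bear €6 per bicycle.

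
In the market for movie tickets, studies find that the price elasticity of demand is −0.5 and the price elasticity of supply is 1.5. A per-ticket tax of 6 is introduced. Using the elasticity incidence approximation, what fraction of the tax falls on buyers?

Buyers' share ≈ 0.75.

Incidence ratio: buyers' share ≈ εs / (εs + |εd|) = 1.5 / (1.5 + 0.5) = 0.75.
Supply is the more elastic side, so buyers bear the larger share.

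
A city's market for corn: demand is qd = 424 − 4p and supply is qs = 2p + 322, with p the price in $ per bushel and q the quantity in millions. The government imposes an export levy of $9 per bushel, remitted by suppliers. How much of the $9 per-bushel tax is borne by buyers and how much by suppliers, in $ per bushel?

Without the tax, 424 − 4p = 2p + 322 gives 6p = 102, so p* = $17 and q* = 356.
With the tax collected from suppliers, supply shifts: qs = 2(p − 9) + 322.
New equilibrium: buyers pay $20, suppliers receive $11, q = 344. (Wedge: pb − ps = 9.)
Burden on buyers: $3; on suppliers: $6. (They sum to $9.)
The less price-elastic side of the market bears the larger share of a per-unit tax.

Buyers bear $3 per bushel; suppliers bear $6 per bushel.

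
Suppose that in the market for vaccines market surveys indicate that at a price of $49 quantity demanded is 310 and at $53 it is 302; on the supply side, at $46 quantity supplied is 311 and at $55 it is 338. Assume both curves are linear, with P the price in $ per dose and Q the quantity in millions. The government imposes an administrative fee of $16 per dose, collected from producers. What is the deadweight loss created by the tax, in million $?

Deadweight loss = $153.6 million.

Demand slope: (302 − 310)/(53 − 49) = -2, so Qd = 408 − 2P.
Supply slope: (338 − 311)/(55 − 46) = 3, so Qs = 3P + 173.
Without the tax, 408 − 2P = 3P + 173 gives 5P = 235, so P* = $47 and Q* = 314.
With the tax collected from producers, supply shifts: Qs = 3(P − 16) + 173.
New equilibrium: consumers pay $56.6, producers receive $40.6, Q = 294.8. (Wedge: Pb − Ps = 16.)
Quantity falls by |ΔQ| = |314 − 294.8| = 19.2.
DWL = ½ · t · |ΔQ| = ½ · 16 · 19.2 = $153.6.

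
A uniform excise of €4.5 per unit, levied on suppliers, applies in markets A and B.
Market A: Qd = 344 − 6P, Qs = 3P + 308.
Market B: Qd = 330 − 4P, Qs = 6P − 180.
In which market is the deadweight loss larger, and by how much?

Market A: pre-tax P* = €4, Q* = 320; post-tax Q = 311; deadweight loss = €20.25.
Market B: pre-tax P* = €51, Q* = 126; post-tax Q = 115.2; deadweight loss = €24.3.
Difference: €20.25 vs €24.3 → market B is larger by €4.05.

Market B, by €4.05.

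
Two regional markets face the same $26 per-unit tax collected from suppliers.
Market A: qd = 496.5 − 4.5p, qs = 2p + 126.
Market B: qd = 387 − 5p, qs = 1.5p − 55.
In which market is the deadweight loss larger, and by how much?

Market A, by $78.

Market A: pre-tax p* = $57, q* = 240; post-tax q = 204; deadweight loss = $468.
Market B: pre-tax p* = $68, q* = 47; post-tax q = 17; deadweight loss = $390.
Difference: $468 vs $390 → market A is larger by $78.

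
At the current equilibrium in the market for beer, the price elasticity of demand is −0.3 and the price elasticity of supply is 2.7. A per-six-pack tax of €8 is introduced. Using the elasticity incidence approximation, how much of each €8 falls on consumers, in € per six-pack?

Incidence ratio: consumers' share ≈ εs / (εs + |εd|) = 2.7 / (2.7 + 0.3) = 0.9.
So consumers bear ≈ 0.9 × €8 = €7.2; sellers bear €0.8.

Consumers bear ≈ €7.2 per six-pack.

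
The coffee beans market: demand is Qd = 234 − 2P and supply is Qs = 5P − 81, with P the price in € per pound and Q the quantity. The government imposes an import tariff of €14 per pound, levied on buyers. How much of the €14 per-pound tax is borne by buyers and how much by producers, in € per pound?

Buyers bear €10 per pound; producers bear €4 per pound.

Before the tax: set 234 − 2P = 5P − 81 → P* = €45, Q* = 144.
With the tax collected from buyers, demand (in seller-price terms) shifts: Qd = 234 − 2(P + 14).
Solving gives Q = 124 with buyers paying €55 and producers receiving €41 (the €14 wedge).
Burden on buyers: €10; on producers: €4. (They sum to €14.)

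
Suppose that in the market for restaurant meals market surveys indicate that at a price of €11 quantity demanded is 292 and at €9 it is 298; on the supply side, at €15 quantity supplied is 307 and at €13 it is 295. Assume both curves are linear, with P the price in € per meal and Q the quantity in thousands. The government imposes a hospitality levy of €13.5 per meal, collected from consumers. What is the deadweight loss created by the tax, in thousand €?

Demand slope: (298 − 292)/(9 − 11) = -3, so Qd = 325 − 3P.
Supply slope: (295 − 307)/(13 − 15) = 6, so Qs = 6P + 217.
Before the tax: set 325 − 3P = 6P + 217 → P* = €12, Q* = 289.
With the tax collected from consumers, demand (in seller-price terms) shifts: Qd = 325 − 3(P + 13.5).
New equilibrium: consumers pay €21, suppliers receive €7.5, Q = 262. (Wedge: Pb − Ps = 13.5.)
Quantity falls by |ΔQ| = |289 − 262| = 27.
DWL = ½ · t · |ΔQ| = ½ · 13.5 · 27 = €182.25.

Deadweight loss = €182.25 thousand.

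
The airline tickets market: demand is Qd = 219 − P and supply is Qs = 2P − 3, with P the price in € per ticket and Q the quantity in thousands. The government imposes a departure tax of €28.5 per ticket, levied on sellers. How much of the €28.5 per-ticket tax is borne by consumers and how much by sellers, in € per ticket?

Consumers bear €19 per ticket; sellers bear €9.5 per ticket.

Before the tax: set 219 − P = 2P − 3 → P* = €74, Q* = 145.
With the tax collected from sellers, supply shifts: Qs = 2(P − 28.5) − 3.
Solving gives Q = 126 with consumers paying €93 and sellers receiving €64.5 (the €28.5 wedge).
Burden on consumers: €19; on sellers: €9.5. (They sum to €28.5.)
The less price-elastic side of the market bears the larger share of a per-unit tax.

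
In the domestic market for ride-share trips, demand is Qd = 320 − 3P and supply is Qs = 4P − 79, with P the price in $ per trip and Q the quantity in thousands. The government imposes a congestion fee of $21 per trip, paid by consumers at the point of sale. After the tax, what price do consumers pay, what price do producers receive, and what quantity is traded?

Consumers pay $69; producers receive $48; quantity = 113.

Before the tax: set 320 − 3P = 4P − 79 → P* = $57, Q* = 149.
With the tax collected from consumers, demand (in seller-price terms) shifts: Qd = 320 − 3(P + 21).
New equilibrium: consumers pay $69, producers receive $48, Q = 113. (Wedge: Pb − Ps = 21.)
The less price-elastic side of the market bears the larger share of a per-unit tax.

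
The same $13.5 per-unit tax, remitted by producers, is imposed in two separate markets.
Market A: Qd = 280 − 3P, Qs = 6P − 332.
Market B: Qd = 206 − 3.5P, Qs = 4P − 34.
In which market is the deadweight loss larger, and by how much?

Market A: pre-tax P* = $68, Q* = 76; post-tax Q = 49; deadweight loss = $182.25.
Market B: pre-tax P* = $32, Q* = 94; post-tax Q = 68.8; deadweight loss = $170.1.
Difference: $182.25 vs $170.1 → market A is larger by $12.15.

Market A, by $12.15.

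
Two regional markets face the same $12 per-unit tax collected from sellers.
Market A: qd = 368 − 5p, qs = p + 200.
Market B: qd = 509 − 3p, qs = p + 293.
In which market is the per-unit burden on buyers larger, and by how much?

Market A: pre-tax p* = $28, q* = 228; post-tax q = 218; per-unit burden on buyers = $2.
Market B: pre-tax p* = $54, q* = 347; post-tax q = 338; per-unit burden on buyers = $3.
Difference: $2 vs $3 → market B is larger by $1.

Market B, by $1.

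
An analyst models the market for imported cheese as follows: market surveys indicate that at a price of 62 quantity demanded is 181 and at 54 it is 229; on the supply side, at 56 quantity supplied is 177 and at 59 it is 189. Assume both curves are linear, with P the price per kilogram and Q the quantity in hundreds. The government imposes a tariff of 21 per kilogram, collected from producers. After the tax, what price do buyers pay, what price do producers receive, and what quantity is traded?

Demand slope: (229 − 181)/(54 − 62) = -6, so Qd = 553 − 6P.
Supply slope: (189 − 177)/(59 − 56) = 4, so Qs = 4P − 47.
Before the tax: set 553 − 6P = 4P − 47 → P* = 60, Q* = 193.
With the tax collected from producers, supply shifts: Qs = 4(P − 21) − 47.
Solving gives Q = 142.6 with buyers paying 68.4 and producers receiving 47.4 (the 21 wedge).
The less price-elastic side of the market bears the larger share of a per-unit tax.

Buyers pay 68.4; producers receive 47.4; quantity = 142.6.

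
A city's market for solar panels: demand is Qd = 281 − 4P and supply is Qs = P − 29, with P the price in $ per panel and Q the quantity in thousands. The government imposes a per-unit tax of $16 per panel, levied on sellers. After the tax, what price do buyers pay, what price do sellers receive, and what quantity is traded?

Without the tax, 281 − 4P = P − 29 gives 5P = 310, so P* = $62 and Q* = 33.
With the tax collected from sellers, supply shifts: Qs = (P − 16) − 29.
New equilibrium: buyers pay $65.2, sellers receive $49.2, Q = 20.2. (Wedge: Pb − Ps = 16.)
The less price-elastic side of the market bears the larger share of a per-unit tax.

Buyers pay $65.2; sellers receive $49.2; quantity = 20.2.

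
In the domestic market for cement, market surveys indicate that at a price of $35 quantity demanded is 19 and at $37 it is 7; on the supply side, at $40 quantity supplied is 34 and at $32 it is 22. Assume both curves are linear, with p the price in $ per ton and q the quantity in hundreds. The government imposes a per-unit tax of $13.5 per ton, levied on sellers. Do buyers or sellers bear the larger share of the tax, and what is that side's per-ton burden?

Sellers bear the larger share: $10.8 per ton.

Demand slope: (7 − 19)/(37 − 35) = -6, so qd = 229 − 6p.
Supply slope: (22 − 34)/(32 − 40) = 1.5, so qs = 1.5p − 26.
Before the tax: set 229 − 6p = 1.5p − 26 → p* = $34, q* = 25.
With the tax collected from sellers, supply shifts: qs = 1.5(p − 13.5) − 26.
New equilibrium: buyers pay $36.7, sellers receive $23.2, q = 8.8. (Wedge: pb − ps = 13.5.)
Per-ton burden: buyers $2.7, sellers $10.8.
Sellers take the larger share because supply is less price-elastic here (demand slope 6 vs supply slope 1.5).
The less price-elastic side of the market bears the larger share of a per-unit tax.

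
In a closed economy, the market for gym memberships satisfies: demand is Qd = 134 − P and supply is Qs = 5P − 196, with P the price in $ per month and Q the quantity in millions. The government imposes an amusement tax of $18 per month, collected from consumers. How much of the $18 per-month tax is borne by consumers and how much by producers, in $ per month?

Before the tax: set 134 − P = 5P − 196 → P* = $55, Q* = 79.
With the tax collected from consumers, demand (in seller-price terms) shifts: Qd = 134 − (P + 18).
New equilibrium: consumers pay $70, producers receive $52, Q = 64. (Wedge: Pb − Ps = 18.)
Burden on consumers: $15; on producers: $3. (They sum to $18.)

Consumers bear $15 per month; producers bear $3 per month.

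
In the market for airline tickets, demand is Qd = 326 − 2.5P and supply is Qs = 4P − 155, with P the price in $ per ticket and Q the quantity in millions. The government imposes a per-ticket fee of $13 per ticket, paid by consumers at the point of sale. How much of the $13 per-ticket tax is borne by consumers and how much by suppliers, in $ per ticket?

Before the tax: set 326 − 2.5P = 4P − 155 → P* = $74, Q* = 141.
With the tax collected from consumers, demand (in seller-price terms) shifts: Qd = 326 − 2.5(P + 13).
Solving gives Q = 121 with consumers paying $82 and suppliers receiving $69 (the $13 wedge).
Burden on consumers: $8; on suppliers: $5. (They sum to $13.)
The less price-elastic side of the market bears the larger share of a per-unit tax.

Consumers bear $8 per ticket; suppliers bear $5 per ticket.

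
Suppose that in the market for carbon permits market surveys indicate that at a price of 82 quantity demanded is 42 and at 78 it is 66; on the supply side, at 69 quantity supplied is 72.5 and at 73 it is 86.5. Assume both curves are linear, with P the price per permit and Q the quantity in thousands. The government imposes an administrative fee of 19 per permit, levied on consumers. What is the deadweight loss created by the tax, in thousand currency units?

Deadweight loss = 399 thousand.

Demand slope: (66 − 42)/(78 − 82) = -6, so Qd = 534 − 6P.
Supply slope: (86.5 − 72.5)/(73 − 69) = 3.5, so Qs = 3.5P − 169.
Without the tax, 534 − 6P = 3.5P − 169 gives 9.5P = 703, so P* = 74 and Q* = 90.
With the tax collected from consumers, demand (in seller-price terms) shifts: Qd = 534 − 6(P + 19).
New equilibrium: consumers pay 81, producers receive 62, Q = 48. (Wedge: Pb − Ps = 19.)
Quantity falls by |ΔQ| = |90 − 48| = 42.
DWL = ½ · t · |ΔQ| = ½ · 19 · 42 = 399.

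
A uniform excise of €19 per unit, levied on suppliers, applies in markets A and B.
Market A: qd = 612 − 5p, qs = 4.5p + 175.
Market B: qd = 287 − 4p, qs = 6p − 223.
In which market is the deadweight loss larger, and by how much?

Market B, by €5.7.

Market A: pre-tax p* = €46, q* = 382; post-tax q = 337; deadweight loss = €427.5.
Market B: pre-tax p* = €51, q* = 83; post-tax q = 37.4; deadweight loss = €433.2.
Difference: €427.5 vs €433.2 → market B is larger by €5.7.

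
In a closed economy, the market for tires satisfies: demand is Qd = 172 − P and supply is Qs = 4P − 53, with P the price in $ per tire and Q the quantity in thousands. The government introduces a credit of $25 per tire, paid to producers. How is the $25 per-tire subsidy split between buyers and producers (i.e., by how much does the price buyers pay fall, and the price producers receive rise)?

Buyers gain $20 per tire; producers gain $5 per tire.

Without the subsidy, 172 − P = 4P − 53 gives 5P = 225, so P* = $45 and Q* = 127.
With a per-unit subsidy paid to producers, each receives P + 25 per unit sold, so supply becomes Qs = 4(P + 25) − 53.
New equilibrium: buyers pay $25, producers receive $50, Q = 147. (Wedge: Pb − Ps = −25.)
Gain to buyers: $20; to producers: $5. (They sum to $25.)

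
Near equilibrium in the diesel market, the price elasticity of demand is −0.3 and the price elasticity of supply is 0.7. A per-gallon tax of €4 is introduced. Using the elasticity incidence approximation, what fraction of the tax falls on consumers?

Consumers' share ≈ 0.7.

Incidence ratio: consumers' share ≈ εs / (εs + |εd|) = 0.7 / (0.7 + 0.3) = 0.7.
Supply is the more elastic side, so consumers bear the larger share.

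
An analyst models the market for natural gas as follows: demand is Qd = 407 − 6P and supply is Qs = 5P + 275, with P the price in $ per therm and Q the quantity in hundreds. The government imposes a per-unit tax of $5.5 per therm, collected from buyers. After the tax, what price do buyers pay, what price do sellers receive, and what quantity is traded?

Without the tax, 407 − 6P = 5P + 275 gives 11P = 132, so P* = $12 and Q* = 335.
With the tax collected from buyers, demand (in seller-price terms) shifts: Qd = 407 − 6(P + 5.5).
New equilibrium: buyers pay $14.5, sellers receive $9, Q = 320. (Wedge: Pb − Ps = 5.5.)

Buyers pay $14.5; sellers receive $9; quantity = 320.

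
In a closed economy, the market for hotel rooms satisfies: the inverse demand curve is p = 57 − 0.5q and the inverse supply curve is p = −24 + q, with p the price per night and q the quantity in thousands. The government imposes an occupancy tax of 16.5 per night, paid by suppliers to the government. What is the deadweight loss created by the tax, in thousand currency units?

Deadweight loss = 90.75 thousand.

Inverting to q(p) form: qd = 114 − 2p; qs = p + 24.
Without the tax, 114 − 2p = p + 24 gives 3p = 90, so p* = 30 and q* = 54.
With the tax collected from suppliers, supply shifts: qs = (p − 16.5) + 24.
Solving gives q = 43 with buyers paying 35.5 and suppliers receiving 19 (the 16.5 wedge).
Quantity falls by |ΔQ| = |54 − 43| = 11.
DWL = ½ · t · |ΔQ| = ½ · 16.5 · 11 = 90.75.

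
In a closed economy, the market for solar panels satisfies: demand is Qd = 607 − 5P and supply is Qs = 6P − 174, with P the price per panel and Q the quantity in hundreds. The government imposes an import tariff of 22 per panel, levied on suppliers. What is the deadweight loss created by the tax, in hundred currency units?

Deadweight loss = 660 hundred.

Before the tax: set 607 − 5P = 6P − 174 → P* = 71, Q* = 252.
With the tax collected from suppliers, supply shifts: Qs = 6(P − 22) − 174.
New equilibrium: consumers pay 83, suppliers receive 61, Q = 192. (Wedge: Pb − Ps = 22.)
Quantity falls by |ΔQ| = |252 − 192| = 60.
DWL = ½ · t · |ΔQ| = ½ · 22 · 60 = 660.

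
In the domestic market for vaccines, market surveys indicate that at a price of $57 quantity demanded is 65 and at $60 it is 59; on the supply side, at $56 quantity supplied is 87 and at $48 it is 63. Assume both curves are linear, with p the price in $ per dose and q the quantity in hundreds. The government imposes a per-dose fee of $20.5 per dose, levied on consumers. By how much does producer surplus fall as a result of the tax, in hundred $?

Producer surplus falls by $514.14 hundred.

Demand slope: (59 − 65)/(60 − 57) = -2, so qd = 179 − 2p.
Supply slope: (63 − 87)/(48 − 56) = 3, so qs = 3p − 81.
Without the tax, 179 − 2p = 3p − 81 gives 5p = 260, so p* = $52 and q* = 75.
With the tax collected from consumers, demand (in seller-price terms) shifts: qd = 179 − 2(p + 20.5).
Solving gives q = 50.4 with consumers paying $64.3 and sellers receiving $43.8 (the $20.5 wedge).
ΔPS is the trapezoid between Q = 50.4 and Q = 75 of height $8.2: ½ · (75 + 50.4) · 8.2 = $514.14.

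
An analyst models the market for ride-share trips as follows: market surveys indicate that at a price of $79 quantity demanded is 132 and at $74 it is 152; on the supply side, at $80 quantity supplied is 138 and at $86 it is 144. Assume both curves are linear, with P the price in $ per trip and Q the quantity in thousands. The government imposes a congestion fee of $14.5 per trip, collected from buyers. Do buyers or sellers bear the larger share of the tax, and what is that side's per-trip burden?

Sellers bear the larger share: $11.6 per trip.

Demand slope: (152 − 132)/(74 − 79) = -4, so Qd = 448 − 4P.
Supply slope: (144 − 138)/(86 − 80) = 1, so Qs = P + 58.
Before the tax: set 448 − 4P = P + 58 → P* = $78, Q* = 136.
With the tax collected from buyers, demand (in seller-price terms) shifts: Qd = 448 − 4(P + 14.5).
Solving gives Q = 124.4 with buyers paying $80.9 and sellers receiving $66.4 (the $14.5 wedge).
Per-trip burden: buyers $2.9, sellers $11.6.
Sellers take the larger share because supply is less price-elastic here (demand slope 4 vs supply slope 1).
The less price-elastic side of the market bears the larger share of a per-unit tax.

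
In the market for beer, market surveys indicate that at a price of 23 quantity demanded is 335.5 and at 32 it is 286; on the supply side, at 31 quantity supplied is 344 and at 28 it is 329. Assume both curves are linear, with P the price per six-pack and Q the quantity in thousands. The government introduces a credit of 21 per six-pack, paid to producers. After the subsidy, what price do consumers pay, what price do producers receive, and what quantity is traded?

Demand slope: (286 − 335.5)/(32 − 23) = -5.5, so Qd = 462 − 5.5P.
Supply slope: (329 − 344)/(28 − 31) = 5, so Qs = 5P + 189.
Before the subsidy: set 462 − 5.5P = 5P + 189 → P* = 26, Q* = 319.
With a per-unit subsidy paid to producers, each receives P + 21 per unit sold, so supply becomes Qs = 5(P + 21) + 189.
New equilibrium: consumers pay 16, producers receive 37, Q = 374. (Wedge: Pb − Ps = −21.)

Consumers pay 16; producers receive 37; quantity = 374.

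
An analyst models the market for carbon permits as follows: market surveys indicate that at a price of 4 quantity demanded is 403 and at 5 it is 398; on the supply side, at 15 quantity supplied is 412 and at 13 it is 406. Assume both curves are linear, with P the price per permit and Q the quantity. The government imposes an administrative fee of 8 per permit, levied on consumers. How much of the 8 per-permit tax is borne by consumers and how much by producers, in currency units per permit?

Demand slope: (398 − 403)/(5 − 4) = -5, so Qd = 423 − 5P.
Supply slope: (406 − 412)/(13 − 15) = 3, so Qs = 3P + 367.
Before the tax: set 423 − 5P = 3P + 367 → P* = 7, Q* = 388.
With the tax collected from consumers, demand (in seller-price terms) shifts: Qd = 423 − 5(P + 8).
New equilibrium: consumers pay 10, producers receive 2, Q = 373. (Wedge: Pb − Ps = 8.)
Burden on consumers: 3; on producers: 5. (They sum to 8.)
The less price-elastic side of the market bears the larger share of a per-unit tax.

Consumers bear 3 per permit; producers bear 5 per permit.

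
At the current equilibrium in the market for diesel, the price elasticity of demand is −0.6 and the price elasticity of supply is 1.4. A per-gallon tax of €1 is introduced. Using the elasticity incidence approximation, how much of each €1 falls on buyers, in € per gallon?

Incidence ratio: buyers' share ≈ εs / (εs + |εd|) = 1.4 / (1.4 + 0.6) = 0.7.
So buyers bear ≈ 0.7 × €1 = €0.7; sellers bear €0.3.

Buyers bear ≈ €0.7 per gallon.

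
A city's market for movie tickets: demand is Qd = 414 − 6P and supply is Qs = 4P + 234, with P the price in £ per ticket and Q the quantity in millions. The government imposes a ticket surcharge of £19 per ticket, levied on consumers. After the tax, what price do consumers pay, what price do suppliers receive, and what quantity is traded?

Without the tax, 414 − 6P = 4P + 234 gives 10P = 180, so P* = £18 and Q* = 306.
With the tax collected from consumers, demand (in seller-price terms) shifts: Qd = 414 − 6(P + 19).
New equilibrium: consumers pay £25.6, suppliers receive £6.6, Q = 260.4. (Wedge: Pb − Ps = 19.)
The less price-elastic side of the market bears the larger share of a per-unit tax.

Consumers pay £25.6; suppliers receive £6.6; quantity = 260.4.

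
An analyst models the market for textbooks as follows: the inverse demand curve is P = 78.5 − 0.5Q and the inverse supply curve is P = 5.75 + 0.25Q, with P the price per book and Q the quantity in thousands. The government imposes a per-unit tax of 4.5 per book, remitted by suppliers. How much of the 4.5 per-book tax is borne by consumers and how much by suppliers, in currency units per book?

Consumers bear 3 per book; suppliers bear 1.5 per book.

Inverting to Q(P) form: Qd = 157 − 2P; Qs = 4P − 23.
Without the tax, 157 − 2P = 4P − 23 gives 6P = 180, so P* = 30 and Q* = 97.
With the tax collected from suppliers, supply shifts: Qs = 4(P − 4.5) − 23.
New equilibrium: consumers pay 33, suppliers receive 28.5, Q = 91. (Wedge: Pb − Ps = 4.5.)
Burden on consumers: 3; on suppliers: 1.5. (They sum to 4.5.)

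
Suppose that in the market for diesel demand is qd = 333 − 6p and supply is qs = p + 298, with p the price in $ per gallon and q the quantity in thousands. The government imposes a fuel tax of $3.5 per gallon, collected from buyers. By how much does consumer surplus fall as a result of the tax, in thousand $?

Consumer surplus falls by $150.75 thousand.

Before the tax: set 333 − 6p = p + 298 → p* = $5, q* = 303.
With the tax collected from buyers, demand (in seller-price terms) shifts: qd = 333 − 6(p + 3.5).
New equilibrium: buyers pay $5.5, producers receive $2, q = 300. (Wedge: pb − ps = 3.5.)
ΔCS is the trapezoid between Q = 300 and Q = 303 of height $0.5: ½ · (303 + 300) · 0.5 = $150.75.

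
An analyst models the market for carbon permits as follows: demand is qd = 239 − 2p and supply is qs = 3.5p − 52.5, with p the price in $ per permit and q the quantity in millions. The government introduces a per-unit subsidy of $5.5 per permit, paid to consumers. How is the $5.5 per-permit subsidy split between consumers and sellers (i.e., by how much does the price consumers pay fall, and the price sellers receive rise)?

Consumers gain $3.5 per permit; sellers gain $2 per permit.

Without the subsidy, 239 − 2p = 3.5p − 52.5 gives 5.5p = 291.5, so p* = $53 and q* = 133.
With a per-unit subsidy paid to consumers, each effectively pays p − 5.5, so demand becomes qd = 239 − 2(p − 5.5).
New equilibrium: consumers pay $49.5, sellers receive $55, q = 140. (Wedge: pb − ps = −5.5.)
Gain to consumers: $3.5; to sellers: $2. (They sum to $5.5.)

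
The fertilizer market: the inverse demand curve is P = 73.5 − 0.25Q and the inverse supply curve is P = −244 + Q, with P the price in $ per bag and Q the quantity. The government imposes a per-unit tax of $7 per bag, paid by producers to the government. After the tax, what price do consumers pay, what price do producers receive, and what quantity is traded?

Inverting to Q(P) form: Qd = 294 − 4P; Qs = P + 244.
Without the tax, 294 − 4P = P + 244 gives 5P = 50, so P* = $10 and Q* = 254.
With the tax collected from producers, supply shifts: Qs = (P − 7) + 244.
New equilibrium: consumers pay $11.4, producers receive $4.4, Q = 248.4. (Wedge: Pb − Ps = 7.)
The less price-elastic side of the market bears the larger share of a per-unit tax.

Consumers pay $11.4; producers receive $4.4; quantity = 248.4.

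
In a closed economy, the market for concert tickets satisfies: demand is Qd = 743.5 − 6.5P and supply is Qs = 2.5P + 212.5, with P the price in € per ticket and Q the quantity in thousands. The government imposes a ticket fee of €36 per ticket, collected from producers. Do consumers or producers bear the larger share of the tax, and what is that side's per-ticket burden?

Without the tax, 743.5 − 6.5P = 2.5P + 212.5 gives 9P = 531, so P* = €59 and Q* = 360.
With the tax collected from producers, supply shifts: Qs = 2.5(P − 36) + 212.5.
Solving gives Q = 295 with consumers paying €69 and producers receiving €33 (the €36 wedge).
Per-ticket burden: consumers €10, producers €26.
Producers take the larger share because supply is less price-elastic here (demand slope 6.5 vs supply slope 2.5).
The less price-elastic side of the market bears the larger share of a per-unit tax.

Producers bear the larger share: €26 per ticket.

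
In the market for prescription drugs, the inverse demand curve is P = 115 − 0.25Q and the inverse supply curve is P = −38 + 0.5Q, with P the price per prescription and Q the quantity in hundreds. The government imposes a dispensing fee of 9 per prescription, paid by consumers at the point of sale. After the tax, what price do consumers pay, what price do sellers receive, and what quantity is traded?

Consumers pay 67; sellers receive 58; quantity = 192.

Rewrite in direct form: Qd = 460 − 4P and Qs = 2P + 76.
Without the tax, 460 − 4P = 2P + 76 gives 6P = 384, so P* = 64 and Q* = 204.
With the tax collected from consumers, demand (in seller-price terms) shifts: Qd = 460 − 4(P + 9).
New equilibrium: consumers pay 67, sellers receive 58, Q = 192. (Wedge: Pb − Ps = 9.)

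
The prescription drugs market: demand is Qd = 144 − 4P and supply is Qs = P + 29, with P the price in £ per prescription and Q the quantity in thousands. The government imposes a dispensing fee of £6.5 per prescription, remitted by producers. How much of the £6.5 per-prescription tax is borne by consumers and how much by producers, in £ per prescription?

Before the tax: set 144 − 4P = P + 29 → P* = £23, Q* = 52.
With the tax collected from producers, supply shifts: Qs = (P − 6.5) + 29.
Solving gives Q = 46.8 with consumers paying £24.3 and producers receiving £17.8 (the £6.5 wedge).
Burden on consumers: £1.3; on producers: £5.2. (They sum to £6.5.)
The less price-elastic side of the market bears the larger share of a per-unit tax.

Consumers bear £1.3 per prescription; producers bear £5.2 per prescription.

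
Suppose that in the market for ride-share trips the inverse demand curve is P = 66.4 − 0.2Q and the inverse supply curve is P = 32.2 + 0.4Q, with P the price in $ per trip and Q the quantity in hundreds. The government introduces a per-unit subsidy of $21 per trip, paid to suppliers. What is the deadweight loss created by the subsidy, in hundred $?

Rewrite in direct form: Qd = 332 − 5P and Qs = 2.5P − 80.5.
Without the subsidy, 332 − 5P = 2.5P − 80.5 gives 7.5P = 412.5, so P* = $55 and Q* = 57.
With a per-unit subsidy paid to suppliers, each receives P + 21 per unit sold, so supply becomes Qs = 2.5(P + 21) − 80.5.
Solving gives Q = 92 with consumers paying $48 and suppliers receiving $69 (the $21 wedge).
Quantity rises by |ΔQ| = |57 − 92| = 35.
DWL = ½ · t · |ΔQ| = ½ · 21 · 35 = $367.5.

Deadweight loss = $367.5 hundred.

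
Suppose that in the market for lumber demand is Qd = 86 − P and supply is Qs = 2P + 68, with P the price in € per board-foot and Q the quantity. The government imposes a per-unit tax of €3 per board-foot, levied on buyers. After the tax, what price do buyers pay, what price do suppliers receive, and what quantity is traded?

Buyers pay €8; suppliers receive €5; quantity = 78.

Without the tax, 86 − P = 2P + 68 gives 3P = 18, so P* = €6 and Q* = 80.
With the tax collected from buyers, demand (in seller-price terms) shifts: Qd = 86 − (P + 3).
New equilibrium: buyers pay €8, suppliers receive €5, Q = 78. (Wedge: Pb − Ps = 3.)
The less price-elastic side of the market bears the larger share of a per-unit tax.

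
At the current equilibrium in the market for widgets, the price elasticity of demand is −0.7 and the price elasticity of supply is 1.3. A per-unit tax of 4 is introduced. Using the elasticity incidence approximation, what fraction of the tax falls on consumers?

Incidence ratio: consumers' share ≈ εs / (εs + |εd|) = 1.3 / (1.3 + 0.7) = 0.65.
Supply is the more elastic side, so consumers bear the larger share.

Consumers' share ≈ 0.65.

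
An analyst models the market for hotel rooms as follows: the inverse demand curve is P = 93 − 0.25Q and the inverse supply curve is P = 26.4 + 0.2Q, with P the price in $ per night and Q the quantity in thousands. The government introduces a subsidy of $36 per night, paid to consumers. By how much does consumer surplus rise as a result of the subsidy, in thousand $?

Rewrite in direct form: Qd = 372 − 4P and Qs = 5P − 132.
Without the subsidy, 372 − 4P = 5P − 132 gives 9P = 504, so P* = $56 and Q* = 148.
With a per-unit subsidy paid to consumers, each effectively pays P − 36, so demand becomes Qd = 372 − 4(P − 36).
Solving gives Q = 228 with consumers paying $36 and producers receiving $72 (the $36 wedge).
ΔCS is the trapezoid between Q = 228 and Q = 148 of height $20: ½ · (148 + 228) · 20 = $3760.

Consumer surplus rises by $3760 thousand.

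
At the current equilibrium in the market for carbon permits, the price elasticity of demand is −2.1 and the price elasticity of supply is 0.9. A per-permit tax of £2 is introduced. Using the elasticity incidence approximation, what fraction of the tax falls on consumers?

Consumers' share ≈ 0.3.

Incidence ratio: consumers' share ≈ εs / (εs + |εd|) = 0.9 / (0.9 + 2.1) = 0.3.
Supply is the less elastic side, so consumers bear the smaller share.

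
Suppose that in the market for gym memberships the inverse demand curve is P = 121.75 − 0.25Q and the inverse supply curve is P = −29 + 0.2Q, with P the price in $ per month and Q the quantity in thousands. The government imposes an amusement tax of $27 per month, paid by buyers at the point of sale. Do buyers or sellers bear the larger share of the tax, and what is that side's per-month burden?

Inverting to Q(P) form: Qd = 487 − 4P; Qs = 5P + 145.
Without the tax, 487 − 4P = 5P + 145 gives 9P = 342, so P* = $38 and Q* = 335.
With the tax collected from buyers, demand (in seller-price terms) shifts: Qd = 487 − 4(P + 27).
New equilibrium: buyers pay $53, sellers receive $26, Q = 275. (Wedge: Pb − Ps = 27.)
Per-month burden: buyers $15, sellers $12.
Buyers take the larger share because demand is less price-elastic here (demand slope 4 vs supply slope 5).
The less price-elastic side of the market bears the larger share of a per-unit tax.

Buyers bear the larger share: $15 per month.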